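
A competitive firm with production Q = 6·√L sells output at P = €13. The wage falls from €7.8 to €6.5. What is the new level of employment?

L* = 36

From P·MP_L = w with MP_L = 3·L^(-1/2), the labor demand is L(w) = (39/w)^(2).
At w = 7.8: L = 25. At w = 6.5: L = 36.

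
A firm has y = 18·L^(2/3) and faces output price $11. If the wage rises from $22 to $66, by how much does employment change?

From P·MP_L = w with MP_L = 12·L^(-1/3), the labor demand is L(w) = (132/w)^(3).
At w = 22: L = 216. At w = 66: L = 8.
ΔL = 8 − 216 = -208.

ΔL = -208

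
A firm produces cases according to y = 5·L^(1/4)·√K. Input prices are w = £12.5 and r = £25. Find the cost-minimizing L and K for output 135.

L* = 81, K* = 81

Cost minimization requires the marginal rate of technical substitution to equal the input-price ratio: MP_L/MP_K = w/r.
Here MP_L/MP_K = (1/4)·(K/L)/(1/2) = 0.5·(K/L). Setting this equal to 12.5/25 = 0.5 gives K = L.
Substituting into y = 135: 5·L^(1/4)·(L)^(1/2) = 135.
Solving, L = 81 and K = 81.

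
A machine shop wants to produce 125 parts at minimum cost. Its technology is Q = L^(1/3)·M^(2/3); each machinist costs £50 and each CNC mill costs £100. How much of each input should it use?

Cost minimization requires the marginal rate of technical substitution to equal the input-price ratio: MP_L/MP_M = w/r.
Here MP_L/MP_M = (1/3)·(M/L)/(2/3) = 0.5·(M/L). Setting this equal to 50/100 = 0.5 gives M = L.
Substituting into Q = 125: L^(1/3)·(L)^(2/3) = 125.
Solving, L = 125 and M = 125.

L* = 125, M* = 125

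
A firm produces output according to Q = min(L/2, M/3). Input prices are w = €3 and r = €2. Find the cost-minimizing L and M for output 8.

L* = 16, M* = 24

With a fixed-proportions technology, the cost-minimizing bundle uses no slack in either input: L/2 = M/3 = Q.
So L = 2·8 = 16 and M = 3·8 = 24.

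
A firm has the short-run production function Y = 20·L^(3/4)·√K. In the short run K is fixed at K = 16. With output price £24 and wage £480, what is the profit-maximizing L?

L* = 81

With K = 16, MP_L = (3/4)·20·L^(-1/4)·16^(1/2) = 60·L^(-1/4).
Profit maximization for a price taker requires P·MP_L = w: 24·60·L^(-1/4) = 480.
So L^(-1/4) = 1/3, which gives L = 81.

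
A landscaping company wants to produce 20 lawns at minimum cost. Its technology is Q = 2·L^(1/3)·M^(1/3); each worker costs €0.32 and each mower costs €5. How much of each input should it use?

L* = 125, M* = 8

Cost minimization requires the marginal rate of technical substitution to equal the input-price ratio: MP_L/MP_M = w/r.
Here MP_L/MP_M = (1/3)·(M/L)/(1/3) = (M/L). Setting this equal to 0.32/5 = 0.064 gives M = 0.064L.
Substituting into Q = 20: 2·L^(1/3)·(0.064L)^(1/3) = 20.
Solving, L = 125 and M = 8.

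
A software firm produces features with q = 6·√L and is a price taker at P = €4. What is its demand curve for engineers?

L(w) = 144/w²

MP_L = (1/2)·6·L^(-1/2) = 3·L^(-1/2).
Setting P·MP_L = w: 12·L^(-1/2) = w.
Solving for L: L^(-1/2) = w/12, so L = (12/w)^(2).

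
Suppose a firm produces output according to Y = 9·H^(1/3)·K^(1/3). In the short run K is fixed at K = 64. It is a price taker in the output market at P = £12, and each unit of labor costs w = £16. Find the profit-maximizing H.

With K = 64, MP_H = (1/3)·9·H^(-2/3)·64^(1/3) = 12·H^(-2/3).
Profit maximization for a price taker requires P·MP_H = w: 12·12·H^(-2/3) = 16.
So H^(-2/3) = 1/9, which gives H = 27.

H* = 27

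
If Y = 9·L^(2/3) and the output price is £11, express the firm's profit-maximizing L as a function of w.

L(w) = 287496/w³

MP_L = (2/3)·9·L^(-1/3) = 6·L^(-1/3).
Setting P·MP_L = w: 66·L^(-1/3) = w.
Solving for L: L^(-1/3) = w/66, so L = (66/w)^(3).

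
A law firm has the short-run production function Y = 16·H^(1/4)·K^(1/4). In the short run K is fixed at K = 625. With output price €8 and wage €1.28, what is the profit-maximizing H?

H* = 625

With K = 625, MP_H = (1/4)·16·H^(-3/4)·625^(1/4) = 20·H^(-3/4).
Profit maximization for a price taker requires P·MP_H = w: 8·20·H^(-3/4) = 1.28.
So H^(-3/4) = 0.008, which gives H = 625.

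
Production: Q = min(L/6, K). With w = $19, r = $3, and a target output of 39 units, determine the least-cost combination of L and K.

With a fixed-proportions technology, the cost-minimizing bundle uses no slack in either input: L/6 = K = Q.
So L = 6·39 = 234 and K = 39.

L* = 234, K* = 39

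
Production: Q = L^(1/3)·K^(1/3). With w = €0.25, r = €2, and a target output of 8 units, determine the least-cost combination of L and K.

L* = 64, K* = 8

Cost minimization requires the marginal rate of technical substitution to equal the input-price ratio: MP_L/MP_K = w/r.
Here MP_L/MP_K = (1/3)·(K/L)/(1/3) = (K/L). Setting this equal to 0.25/2 = 0.125 gives K = 0.125L.
Substituting into Q = 8: L^(1/3)·(0.125L)^(1/3) = 8.
Solving, L = 64 and K = 8.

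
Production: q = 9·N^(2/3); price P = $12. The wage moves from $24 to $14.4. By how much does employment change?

From P·MP_N = w with MP_N = 6·N^(-1/3), the labor demand is N(w) = (72/w)^(3).
At w = 24: N = 27. At w = 14.4: N = 125.
ΔN = 125 − 27 = 98.

ΔN = 98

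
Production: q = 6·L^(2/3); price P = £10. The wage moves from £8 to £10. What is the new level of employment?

From P·MP_L = w with MP_L = 4·L^(-1/3), the labor demand is L(w) = (40/w)^(3).
At w = 8: L = 125. At w = 10: L = 64.

L* = 64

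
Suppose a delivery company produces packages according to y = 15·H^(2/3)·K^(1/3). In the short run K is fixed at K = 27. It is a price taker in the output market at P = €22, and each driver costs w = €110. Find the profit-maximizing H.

H* = 216

With K = 27, MP_H = (2/3)·15·H^(-1/3)·27^(1/3) = 30·H^(-1/3).
Profit maximization for a price taker requires P·MP_H = w: 22·30·H^(-1/3) = 110.
So H^(-1/3) = 1/6, which gives H = 216.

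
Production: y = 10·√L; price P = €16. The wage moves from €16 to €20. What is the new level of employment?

From P·MP_L = w with MP_L = 5·L^(-1/2), the labor demand is L(w) = (80/w)^(2).
At w = 16: L = 25. At w = 20: L = 16.

L* = 16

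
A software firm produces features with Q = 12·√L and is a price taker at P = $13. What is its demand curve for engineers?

MP_L = (1/2)·12·L^(-1/2) = 6·L^(-1/2).
Setting P·MP_L = w: 78·L^(-1/2) = w.
Solving for L: L^(-1/2) = w/78, so L = (78/w)^(2).

L(w) = 6084/w²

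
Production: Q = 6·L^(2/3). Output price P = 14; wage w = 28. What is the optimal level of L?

L* = 8

MP_L = (2/3)·6·L^(-1/3) = 4·L^(-1/3).
Profit maximization for a price taker requires P·MP_L = w: 14·4·L^(-1/3) = 28.
So L^(-1/3) = 0.5, which gives L = 8.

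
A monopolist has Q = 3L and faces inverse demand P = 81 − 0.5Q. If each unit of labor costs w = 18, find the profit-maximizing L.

Marginal revenue from the inverse demand is MR = 81 − Q.
The marginal product is MP_L = 3.
A monopolist hires until marginal revenue product equals the wage: MR·MP_L = w.
(81 − 3L)·3 = 18, so L = 25.

L* = 25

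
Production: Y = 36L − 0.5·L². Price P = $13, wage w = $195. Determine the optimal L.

The marginal product of L is MP_L = 36 − L.
A price-taking firm hires until the value of the marginal product equals the wage: P·MP_L = w, so 13·(36 − L) = 195.
Then 36 − L = 15, giving L = 21.

L* = 21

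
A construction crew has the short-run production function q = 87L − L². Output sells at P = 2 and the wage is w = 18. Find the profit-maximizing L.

The marginal product of L is MP_L = 87 − 2L.
A price-taking firm hires until the value of the marginal product equals the wage: P·MP_L = w, so 2·(87 − 2L) = 18.
Then 87 − 2L = 9, giving L = 39.

L* = 39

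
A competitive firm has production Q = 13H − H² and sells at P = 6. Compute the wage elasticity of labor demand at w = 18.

ε = -0.3

From P·MP_H = w with MP_H = 13 − 2H, labor demand is H(w) = (13 − w/6)/2.
dH/dw = −1/(12) = -1/12.
At w = 18, H = 5, so ε = (dH/dw)·(w/H) = (-1/12)·(18/5) = -0.3.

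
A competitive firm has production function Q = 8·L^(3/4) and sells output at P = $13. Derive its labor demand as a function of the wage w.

L(w) = (78/w)^(4)

MP_L = (3/4)·8·L^(-1/4) = 6·L^(-1/4).
Setting P·MP_L = w: 78·L^(-1/4) = w.
Solving for L: L^(-1/4) = w/78, so L = (78/w)^(4).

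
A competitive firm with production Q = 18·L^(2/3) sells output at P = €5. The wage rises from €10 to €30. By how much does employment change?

From P·MP_L = w with MP_L = 12·L^(-1/3), the labor demand is L(w) = (60/w)^(3).
At w = 10: L = 216. At w = 30: L = 8.
ΔL = 8 − 216 = -208.

ΔL = -208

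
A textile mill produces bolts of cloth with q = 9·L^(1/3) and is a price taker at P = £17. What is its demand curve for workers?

MP_L = (1/3)·9·L^(-2/3) = 3·L^(-2/3).
Setting P·MP_L = w: 51·L^(-2/3) = w.
Solving for L: L^(-2/3) = w/51, so L = (51/w)^(3/2).

L(w) = (51/w)^(3/2)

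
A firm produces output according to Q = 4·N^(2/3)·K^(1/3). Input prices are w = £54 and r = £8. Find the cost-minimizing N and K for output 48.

Cost minimization requires the marginal rate of technical substitution to equal the input-price ratio: MP_N/MP_K = w/r.
Here MP_N/MP_K = (2/3)·(K/N)/(1/3) = 2·(K/N). Setting this equal to 54/8 = 6.75 gives K = 3.375N.
Substituting into Q = 48: 4·N^(2/3)·(3.375N)^(1/3) = 48.
Solving, N = 8 and K = 27.

N* = 8, K* = 27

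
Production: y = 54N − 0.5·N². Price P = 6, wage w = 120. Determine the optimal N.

The marginal product of N is MP_N = 54 − N.
A price-taking firm hires until the value of the marginal product equals the wage: P·MP_N = w, so 6·(54 − N) = 120.
Then 54 − N = 20, giving N = 34.

N* = 34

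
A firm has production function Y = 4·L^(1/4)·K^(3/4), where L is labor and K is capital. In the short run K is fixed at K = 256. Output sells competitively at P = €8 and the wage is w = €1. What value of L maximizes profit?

L* = 4096

With K = 256, MP_L = (1/4)·4·L^(-3/4)·256^(3/4) = 64·L^(-3/4).
Profit maximization for a price taker requires P·MP_L = w: 8·64·L^(-3/4) = 1.
So L^(-3/4) = 0.001953125, which gives L = 4096.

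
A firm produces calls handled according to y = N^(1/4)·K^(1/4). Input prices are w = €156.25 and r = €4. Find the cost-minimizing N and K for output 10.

N* = 16, K* = 625

Cost minimization requires the marginal rate of technical substitution to equal the input-price ratio: MP_N/MP_K = w/r.
Here MP_N/MP_K = (1/4)·(K/N)/(1/4) = (K/N). Setting this equal to 156.25/4 = 39.0625 gives K = 39.0625N.
Substituting into y = 10: N^(1/4)·(39.0625N)^(1/4) = 10.
Solving, N = 16 and K = 625.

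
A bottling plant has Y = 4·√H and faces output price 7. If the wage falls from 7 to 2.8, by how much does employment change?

From P·MP_H = w with MP_H = 2·H^(-1/2), the labor demand is H(w) = (14/w)^(2).
At w = 7: H = 4. At w = 2.8: H = 25.
ΔH = 25 − 4 = 21.

ΔH = 21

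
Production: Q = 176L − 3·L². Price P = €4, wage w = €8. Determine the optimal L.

L* = 29

The marginal product of L is MP_L = 176 − 6L.
A price-taking firm hires until the value of the marginal product equals the wage: P·MP_L = w, so 4·(176 − 6L) = 8.
Then 176 − 6L = 2, giving L = 29.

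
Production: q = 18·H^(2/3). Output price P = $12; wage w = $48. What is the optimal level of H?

H* = 27

MP_H = (2/3)·18·H^(-1/3) = 12·H^(-1/3).
Profit maximization for a price taker requires P·MP_H = w: 12·12·H^(-1/3) = 48.
So H^(-1/3) = 1/3, which gives H = 27.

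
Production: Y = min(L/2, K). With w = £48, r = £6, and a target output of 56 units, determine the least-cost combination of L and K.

With a fixed-proportions technology, the cost-minimizing bundle uses no slack in either input: L/2 = K = Y.
So L = 2·56 = 112 and K = 56.

L* = 112, K* = 56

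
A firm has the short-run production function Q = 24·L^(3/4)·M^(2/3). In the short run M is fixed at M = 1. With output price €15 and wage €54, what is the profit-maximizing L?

With M = 1, MP_L = (3/4)·24·L^(-1/4)·1^(2/3) = 18·L^(-1/4).
Profit maximization for a price taker requires P·MP_L = w: 15·18·L^(-1/4) = 54.
So L^(-1/4) = 0.2, which gives L = 625.

L* = 625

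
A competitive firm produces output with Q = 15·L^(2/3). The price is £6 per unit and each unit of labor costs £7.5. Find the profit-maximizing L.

MP_L = (2/3)·15·L^(-1/3) = 10·L^(-1/3).
Profit maximization for a price taker requires P·MP_L = w: 6·10·L^(-1/3) = 7.5.
So L^(-1/3) = 0.125, which gives L = 512.

L* = 512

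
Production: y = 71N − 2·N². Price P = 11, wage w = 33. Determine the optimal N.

N* = 17

The marginal product of N is MP_N = 71 − 4N.
A price-taking firm hires until the value of the marginal product equals the wage: P·MP_N = w, so 11·(71 − 4N) = 33.
Then 71 − 4N = 3, giving N = 17.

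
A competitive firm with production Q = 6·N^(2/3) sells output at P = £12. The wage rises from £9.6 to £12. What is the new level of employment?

From P·MP_N = w with MP_N = 4·N^(-1/3), the labor demand is N(w) = (48/w)^(3).
At w = 9.6: N = 125. At w = 12: N = 64.

N* = 64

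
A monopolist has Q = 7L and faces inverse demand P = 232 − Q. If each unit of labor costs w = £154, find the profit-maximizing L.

L* = 15

Marginal revenue from the inverse demand is MR = 232 − 2Q.
The marginal product is MP_L = 7.
A monopolist hires until marginal revenue product equals the wage: MR·MP_L = w.
(232 − 14L)·7 = 154, so L = 15.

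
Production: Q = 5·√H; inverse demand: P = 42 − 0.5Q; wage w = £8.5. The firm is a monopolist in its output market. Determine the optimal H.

Marginal revenue from the inverse demand is MR = 42 − Q.
The marginal product is MP_H = 2.5·H^(-1/2).
A monopolist hires until marginal revenue product equals the wage: MR·MP_H = w.
At H, Q = 5·√H. Substituting and solving: (42 − 5·√H)·2.5·H^(-1/2) = 8.5 gives H = 25.

H* = 25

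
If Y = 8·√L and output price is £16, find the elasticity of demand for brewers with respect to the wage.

ε = -2

MP_L = (1/2)·8·L^(-1/2), so P·MP_L = w gives 64·L^(-1/2) = w.
Solving, L(w) = (64/w)^(2). This is a constant-elasticity form: L ∝ w^(−2), so ε = −2.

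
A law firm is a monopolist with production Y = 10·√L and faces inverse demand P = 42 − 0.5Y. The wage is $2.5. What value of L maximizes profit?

Marginal revenue from the inverse demand is MR = 42 − Y.
The marginal product is MP_L = 5·L^(-1/2).
A monopolist hires until marginal revenue product equals the wage: MR·MP_L = w.
At L, Y = 10·√L. Substituting and solving: (42 − 10·√L)·5·L^(-1/2) = 2.5 gives L = 16.

L* = 16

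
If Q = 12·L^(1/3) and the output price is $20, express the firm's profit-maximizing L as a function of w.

L(w) = (80/w)^(3/2)

MP_L = (1/3)·12·L^(-2/3) = 4·L^(-2/3).
Setting P·MP_L = w: 80·L^(-2/3) = w.
Solving for L: L^(-2/3) = w/80, so L = (80/w)^(3/2).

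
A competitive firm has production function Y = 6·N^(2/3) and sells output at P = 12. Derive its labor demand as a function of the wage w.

N(w) = 110592/w³

MP_N = (2/3)·6·N^(-1/3) = 4·N^(-1/3).
Setting P·MP_N = w: 48·N^(-1/3) = w.
Solving for N: N^(-1/3) = w/48, so N = (48/w)^(3).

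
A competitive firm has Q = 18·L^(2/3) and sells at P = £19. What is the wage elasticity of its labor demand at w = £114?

MP_L = (2/3)·18·L^(-1/3), so P·MP_L = w gives 228·L^(-1/3) = w.
Solving, L(w) = (228/w)^(3). This is a constant-elasticity form: L ∝ w^(−3), so ε = −3.

ε = -3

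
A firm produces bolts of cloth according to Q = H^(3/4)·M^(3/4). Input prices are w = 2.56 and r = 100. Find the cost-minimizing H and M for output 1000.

H* = 625, M* = 16

Cost minimization requires the marginal rate of technical substitution to equal the input-price ratio: MP_H/MP_M = w/r.
Here MP_H/MP_M = (3/4)·(M/H)/(3/4) = (M/H). Setting this equal to 2.56/100 = 0.0256 gives M = 0.0256H.
Substituting into Q = 1000: H^(3/4)·(0.0256H)^(3/4) = 1000.
Solving, H = 625 and M = 16.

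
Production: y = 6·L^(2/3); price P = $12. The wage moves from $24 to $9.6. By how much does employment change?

From P·MP_L = w with MP_L = 4·L^(-1/3), the labor demand is L(w) = (48/w)^(3).
At w = 24: L = 8. At w = 9.6: L = 125.
ΔL = 125 − 8 = 117.

ΔL = 117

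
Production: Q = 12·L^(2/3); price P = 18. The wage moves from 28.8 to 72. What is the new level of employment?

L* = 8

From P·MP_L = w with MP_L = 8·L^(-1/3), the labor demand is L(w) = (144/w)^(3).
At w = 28.8: L = 125. At w = 72: L = 8.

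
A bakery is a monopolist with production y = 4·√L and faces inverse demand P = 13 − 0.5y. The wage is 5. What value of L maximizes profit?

L* = 4

Marginal revenue from the inverse demand is MR = 13 − y.
The marginal product is MP_L = 2·L^(-1/2).
A monopolist hires until marginal revenue product equals the wage: MR·MP_L = w.
At L, y = 4·√L. Substituting and solving: (13 − 4·√L)·2·L^(-1/2) = 5 gives L = 4.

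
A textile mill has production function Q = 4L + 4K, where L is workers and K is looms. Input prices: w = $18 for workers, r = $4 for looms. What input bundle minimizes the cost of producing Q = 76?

The inputs are perfect substitutes, so the firm uses whichever has the lower cost per unit of output.
Cost per unit of output via L is w/4 = 4.5; via K it is r/4 = 1. K is cheaper.
Producing Q = 76 with K alone: L = 0, K = 19.

L* = 0, K* = 19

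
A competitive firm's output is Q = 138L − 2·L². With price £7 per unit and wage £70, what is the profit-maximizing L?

L* = 32

The marginal product of L is MP_L = 138 − 4L.
A price-taking firm hires until the value of the marginal product equals the wage: P·MP_L = w, so 7·(138 − 4L) = 70.
Then 138 − 4L = 10, giving L = 32.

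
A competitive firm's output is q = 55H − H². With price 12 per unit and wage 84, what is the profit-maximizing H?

The marginal product of H is MP_H = 55 − 2H.
A price-taking firm hires until the value of the marginal product equals the wage: P·MP_H = w, so 12·(55 − 2H) = 84.
Then 55 − 2H = 7, giving H = 24.

H* = 24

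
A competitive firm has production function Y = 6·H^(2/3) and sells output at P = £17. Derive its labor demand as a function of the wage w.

MP_H = (2/3)·6·H^(-1/3) = 4·H^(-1/3).
Setting P·MP_H = w: 68·H^(-1/3) = w.
Solving for H: H^(-1/3) = w/68, so H = (68/w)^(3).

H(w) = 314432/w³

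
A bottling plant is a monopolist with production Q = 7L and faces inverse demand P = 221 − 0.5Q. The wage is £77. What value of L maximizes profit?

L* = 30

Marginal revenue from the inverse demand is MR = 221 − Q.
The marginal product is MP_L = 7.
A monopolist hires until marginal revenue product equals the wage: MR·MP_L = w.
(221 − 7L)·7 = 77, so L = 30.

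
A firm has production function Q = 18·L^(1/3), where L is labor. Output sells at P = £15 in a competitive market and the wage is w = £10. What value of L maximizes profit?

L* = 27

MP_L = (1/3)·18·L^(-2/3) = 6·L^(-2/3).
Profit maximization for a price taker requires P·MP_L = w: 15·6·L^(-2/3) = 10.
So L^(-2/3) = 1/9, which gives L = 27.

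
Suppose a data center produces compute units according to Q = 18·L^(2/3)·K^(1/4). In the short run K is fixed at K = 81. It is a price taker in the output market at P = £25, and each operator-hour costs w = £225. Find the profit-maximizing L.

With K = 81, MP_L = (2/3)·18·L^(-1/3)·81^(1/4) = 36·L^(-1/3).
Profit maximization for a price taker requires P·MP_L = w: 25·36·L^(-1/3) = 225.
So L^(-1/3) = 0.25, which gives L = 64.

L* = 64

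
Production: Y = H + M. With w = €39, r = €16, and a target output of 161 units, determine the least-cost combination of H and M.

The inputs are perfect substitutes, so the firm uses whichever has the lower cost per unit of output.
Cost per unit of output via H is 39; via M it is 16. M is cheaper.
Producing Y = 161 with M alone: H = 0, M = 161.

H* = 0, M* = 161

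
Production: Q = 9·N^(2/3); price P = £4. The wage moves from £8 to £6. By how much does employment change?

ΔN = 37

From P·MP_N = w with MP_N = 6·N^(-1/3), the labor demand is N(w) = (24/w)^(3).
At w = 8: N = 27. At w = 6: N = 64.
ΔN = 64 − 27 = 37.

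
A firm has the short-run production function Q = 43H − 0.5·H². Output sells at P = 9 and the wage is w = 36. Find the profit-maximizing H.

H* = 39

The marginal product of H is MP_H = 43 − H.
A price-taking firm hires until the value of the marginal product equals the wage: P·MP_H = w, so 9·(43 − H) = 36.
Then 43 − H = 4, giving H = 39.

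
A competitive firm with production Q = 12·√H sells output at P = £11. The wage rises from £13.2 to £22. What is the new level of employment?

H* = 9

From P·MP_H = w with MP_H = 6·H^(-1/2), the labor demand is H(w) = (66/w)^(2).
At w = 13.2: H = 25. At w = 22: H = 9.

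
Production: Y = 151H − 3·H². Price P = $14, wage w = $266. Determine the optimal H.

The marginal product of H is MP_H = 151 − 6H.
A price-taking firm hires until the value of the marginal product equals the wage: P·MP_H = w, so 14·(151 − 6H) = 266.
Then 151 − 6H = 19, giving H = 22.

H* = 22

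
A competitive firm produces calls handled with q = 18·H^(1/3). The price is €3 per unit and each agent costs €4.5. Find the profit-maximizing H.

H* = 8

MP_H = (1/3)·18·H^(-2/3) = 6·H^(-2/3).
Profit maximization for a price taker requires P·MP_H = w: 3·6·H^(-2/3) = 4.5.
So H^(-2/3) = 0.25, which gives H = 8.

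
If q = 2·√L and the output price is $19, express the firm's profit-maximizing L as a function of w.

MP_L = (1/2)·2·L^(-1/2) = L^(-1/2).
Setting P·MP_L = w: 19·L^(-1/2) = w.
Solving for L: L^(-1/2) = w/19, so L = (19/w)^(2).

L(w) = 361/w²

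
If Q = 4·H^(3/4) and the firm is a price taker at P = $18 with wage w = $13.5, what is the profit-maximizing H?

MP_H = (3/4)·4·H^(-1/4) = 3·H^(-1/4).
Profit maximization for a price taker requires P·MP_H = w: 18·3·H^(-1/4) = 13.5.
So H^(-1/4) = 0.25, which gives H = 256.

H* = 256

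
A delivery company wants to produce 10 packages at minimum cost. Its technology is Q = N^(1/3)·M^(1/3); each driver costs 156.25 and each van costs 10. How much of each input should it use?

N* = 8, M* = 125

Cost minimization requires the marginal rate of technical substitution to equal the input-price ratio: MP_N/MP_M = w/r.
Here MP_N/MP_M = (1/3)·(M/N)/(1/3) = (M/N). Setting this equal to 156.25/10 = 15.625 gives M = 15.625N.
Substituting into Q = 10: N^(1/3)·(15.625N)^(1/3) = 10.
Solving, N = 8 and M = 125.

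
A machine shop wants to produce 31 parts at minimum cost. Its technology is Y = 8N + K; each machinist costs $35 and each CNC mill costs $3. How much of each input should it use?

The inputs are perfect substitutes, so the firm uses whichever has the lower cost per unit of output.
Cost per unit of output via N is 4.375; via K it is 3. K is cheaper.
Producing Y = 31 with K alone: N = 0, K = 31.

N* = 0, K* = 31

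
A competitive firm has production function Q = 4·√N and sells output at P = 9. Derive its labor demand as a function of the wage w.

N(w) = 324/w²

MP_N = (1/2)·4·N^(-1/2) = 2·N^(-1/2).
Setting P·MP_N = w: 18·N^(-1/2) = w.
Solving for N: N^(-1/2) = w/18, so N = (18/w)^(2).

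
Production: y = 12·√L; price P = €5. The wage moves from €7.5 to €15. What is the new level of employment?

L* = 4

From P·MP_L = w with MP_L = 6·L^(-1/2), the labor demand is L(w) = (30/w)^(2).
At w = 7.5: L = 16. At w = 15: L = 4.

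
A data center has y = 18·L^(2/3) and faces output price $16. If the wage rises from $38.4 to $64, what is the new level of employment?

From P·MP_L = w with MP_L = 12·L^(-1/3), the labor demand is L(w) = (192/w)^(3).
At w = 38.4: L = 125. At w = 64: L = 27.

L* = 27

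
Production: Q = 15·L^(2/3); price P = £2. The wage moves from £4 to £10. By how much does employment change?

ΔL = -117

From P·MP_L = w with MP_L = 10·L^(-1/3), the labor demand is L(w) = (20/w)^(3).
At w = 4: L = 125. At w = 10: L = 8.
ΔL = 8 − 125 = -117.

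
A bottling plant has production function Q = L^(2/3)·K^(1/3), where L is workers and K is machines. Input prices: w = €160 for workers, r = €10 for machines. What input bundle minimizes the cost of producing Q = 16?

L* = 8, K* = 64

Cost minimization requires the marginal rate of technical substitution to equal the input-price ratio: MP_L/MP_K = w/r.
Here MP_L/MP_K = (2/3)·(K/L)/(1/3) = 2·(K/L). Setting this equal to 160/10 = 16 gives K = 8L.
Substituting into Q = 16: L^(2/3)·(8L)^(1/3) = 16.
Solving, L = 8 and K = 64.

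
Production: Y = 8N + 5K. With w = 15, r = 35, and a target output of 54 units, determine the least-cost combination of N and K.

N* = 6.75, K* = 0

The inputs are perfect substitutes, so the firm uses whichever has the lower cost per unit of output.
Cost per unit of output via N is w/8 = 1.875; via K it is r/5 = 7. N is cheaper.
Producing Y = 54 with N alone: N = 6.75, K = 0.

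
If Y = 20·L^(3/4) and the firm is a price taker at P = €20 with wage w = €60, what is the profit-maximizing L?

MP_L = (3/4)·20·L^(-1/4) = 15·L^(-1/4).
Profit maximization for a price taker requires P·MP_L = w: 20·15·L^(-1/4) = 60.
So L^(-1/4) = 0.2, which gives L = 625.

L* = 625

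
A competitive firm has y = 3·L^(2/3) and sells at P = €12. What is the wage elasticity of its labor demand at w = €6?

ε = -3

MP_L = (2/3)·3·L^(-1/3), so P·MP_L = w gives 24·L^(-1/3) = w.
Solving, L(w) = (24/w)^(3). This is a constant-elasticity form: L ∝ w^(−3), so ε = −3.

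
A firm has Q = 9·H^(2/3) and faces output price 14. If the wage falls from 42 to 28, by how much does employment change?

ΔH = 19

From P·MP_H = w with MP_H = 6·H^(-1/3), the labor demand is H(w) = (84/w)^(3).
At w = 42: H = 8. At w = 28: H = 27.
ΔH = 27 − 8 = 19.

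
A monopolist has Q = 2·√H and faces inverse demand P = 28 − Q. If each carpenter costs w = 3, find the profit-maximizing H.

H* = 16

Marginal revenue from the inverse demand is MR = 28 − 2Q.
The marginal product is MP_H = H^(-1/2).
A monopolist hires until marginal revenue product equals the wage: MR·MP_H = w.
At H, Q = 2·√H. Substituting and solving: (28 − 4·√H)·H^(-1/2) = 3 gives H = 16.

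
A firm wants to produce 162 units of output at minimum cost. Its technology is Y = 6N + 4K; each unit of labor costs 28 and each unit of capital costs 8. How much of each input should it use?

N* = 0, K* = 40.5

The inputs are perfect substitutes, so the firm uses whichever has the lower cost per unit of output.
Cost per unit of output via N is w/6 = 14/3; via K it is r/4 = 2. K is cheaper.
Producing Y = 162 with K alone: N = 0, K = 40.5.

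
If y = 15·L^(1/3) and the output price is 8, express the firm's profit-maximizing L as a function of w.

MP_L = (1/3)·15·L^(-2/3) = 5·L^(-2/3).
Setting P·MP_L = w: 40·L^(-2/3) = w.
Solving for L: L^(-2/3) = w/40, so L = (40/w)^(3/2).

L(w) = (40/w)^(3/2)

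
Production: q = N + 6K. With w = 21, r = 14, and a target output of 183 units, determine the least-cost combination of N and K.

N* = 0, K* = 30.5

The inputs are perfect substitutes, so the firm uses whichever has the lower cost per unit of output.
Cost per unit of output via N is 21; via K it is 7/3. K is cheaper.
Producing q = 183 with K alone: N = 0, K = 30.5.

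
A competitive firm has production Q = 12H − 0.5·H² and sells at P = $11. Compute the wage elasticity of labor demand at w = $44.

From P·MP_H = w with MP_H = 12 − H, labor demand is H(w) = 12 − w/11.
dH/dw = −1/(11) = -1/11.
At w = 44, H = 8, so ε = (dH/dw)·(w/H) = (-1/11)·(44/8) = -0.5.

ε = -0.5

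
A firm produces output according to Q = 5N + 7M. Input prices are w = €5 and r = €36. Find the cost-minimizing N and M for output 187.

N* = 37.4, M* = 0

The inputs are perfect substitutes, so the firm uses whichever has the lower cost per unit of output.
Cost per unit of output via N is w/5 = 1; via M it is r/7 = 36/7. N is cheaper.
Producing Q = 187 with N alone: N = 37.4, M = 0.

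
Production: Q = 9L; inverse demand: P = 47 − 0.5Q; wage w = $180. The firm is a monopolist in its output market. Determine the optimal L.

Marginal revenue from the inverse demand is MR = 47 − Q.
The marginal product is MP_L = 9.
A monopolist hires until marginal revenue product equals the wage: MR·MP_L = w.
(47 − 9L)·9 = 180, so L = 3.

L* = 3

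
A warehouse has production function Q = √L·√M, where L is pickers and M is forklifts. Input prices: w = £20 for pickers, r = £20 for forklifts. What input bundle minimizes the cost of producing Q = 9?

Cost minimization requires the marginal rate of technical substitution to equal the input-price ratio: MP_L/MP_M = w/r.
Here MP_L/MP_M = (1/2)·(M/L)/(1/2) = (M/L). Setting this equal to 20/20 = 1 gives M = L.
Substituting into Q = 9: L^(1/2)·(L)^(1/2) = 9.
Solving, L = 9 and M = 9.

L* = 9, M* = 9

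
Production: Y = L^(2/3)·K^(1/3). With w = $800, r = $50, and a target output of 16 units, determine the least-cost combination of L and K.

L* = 8, K* = 64

Cost minimization requires the marginal rate of technical substitution to equal the input-price ratio: MP_L/MP_K = w/r.
Here MP_L/MP_K = (2/3)·(K/L)/(1/3) = 2·(K/L). Setting this equal to 800/50 = 16 gives K = 8L.
Substituting into Y = 16: L^(2/3)·(8L)^(1/3) = 16.
Solving, L = 8 and K = 64.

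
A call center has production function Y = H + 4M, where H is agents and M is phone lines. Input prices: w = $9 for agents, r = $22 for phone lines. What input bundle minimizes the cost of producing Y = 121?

The inputs are perfect substitutes, so the firm uses whichever has the lower cost per unit of output.
Cost per unit of output via H is 9; via M it is 5.5. M is cheaper.
Producing Y = 121 with M alone: H = 0, M = 30.25.

H* = 0, M* = 30.25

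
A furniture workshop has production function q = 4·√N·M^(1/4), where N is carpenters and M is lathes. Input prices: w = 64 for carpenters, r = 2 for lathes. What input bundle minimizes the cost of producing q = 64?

N* = 16, M* = 256

Cost minimization requires the marginal rate of technical substitution to equal the input-price ratio: MP_N/MP_M = w/r.
Here MP_N/MP_M = (1/2)·(M/N)/(1/4) = 2·(M/N). Setting this equal to 64/2 = 32 gives M = 16N.
Substituting into q = 64: 4·N^(1/2)·(16N)^(1/4) = 64.
Solving, N = 16 and M = 256.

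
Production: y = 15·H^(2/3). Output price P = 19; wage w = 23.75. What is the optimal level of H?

H* = 512

MP_H = (2/3)·15·H^(-1/3) = 10·H^(-1/3).
Profit maximization for a price taker requires P·MP_H = w: 19·10·H^(-1/3) = 23.75.
So H^(-1/3) = 0.125, which gives H = 512.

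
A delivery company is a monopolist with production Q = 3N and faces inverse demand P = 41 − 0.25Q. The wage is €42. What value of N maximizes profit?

N* = 18

Marginal revenue from the inverse demand is MR = 41 − 0.5Q.
The marginal product is MP_N = 3.
A monopolist hires until marginal revenue product equals the wage: MR·MP_N = w.
(41 − 1.5N)·3 = 42, so N = 18.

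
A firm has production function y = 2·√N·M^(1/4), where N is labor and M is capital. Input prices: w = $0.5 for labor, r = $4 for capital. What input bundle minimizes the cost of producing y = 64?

N* = 256, M* = 16

Cost minimization requires the marginal rate of technical substitution to equal the input-price ratio: MP_N/MP_M = w/r.
Here MP_N/MP_M = (1/2)·(M/N)/(1/4) = 2·(M/N). Setting this equal to 0.5/4 = 0.125 gives M = 0.0625N.
Substituting into y = 64: 2·N^(1/2)·(0.0625N)^(1/4) = 64.
Solving, N = 256 and M = 16.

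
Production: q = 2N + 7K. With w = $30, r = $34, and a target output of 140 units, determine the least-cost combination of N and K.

N* = 0, K* = 20

The inputs are perfect substitutes, so the firm uses whichever has the lower cost per unit of output.
Cost per unit of output via N is w/2 = 15; via K it is r/7 = 34/7. K is cheaper.
Producing q = 140 with K alone: N = 0, K = 20.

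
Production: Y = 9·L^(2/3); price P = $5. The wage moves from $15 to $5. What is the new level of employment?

L* = 216

From P·MP_L = w with MP_L = 6·L^(-1/3), the labor demand is L(w) = (30/w)^(3).
At w = 15: L = 8. At w = 5: L = 216.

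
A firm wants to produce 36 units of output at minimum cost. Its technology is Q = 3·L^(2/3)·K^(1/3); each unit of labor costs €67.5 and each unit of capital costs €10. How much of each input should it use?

Cost minimization requires the marginal rate of technical substitution to equal the input-price ratio: MP_L/MP_K = w/r.
Here MP_L/MP_K = (2/3)·(K/L)/(1/3) = 2·(K/L). Setting this equal to 67.5/10 = 6.75 gives K = 3.375L.
Substituting into Q = 36: 3·L^(2/3)·(3.375L)^(1/3) = 36.
Solving, L = 8 and K = 27.

L* = 8, K* = 27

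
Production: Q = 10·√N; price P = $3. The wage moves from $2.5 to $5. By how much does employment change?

From P·MP_N = w with MP_N = 5·N^(-1/2), the labor demand is N(w) = (15/w)^(2).
At w = 2.5: N = 36. At w = 5: N = 9.
ΔN = 9 − 36 = -27.

ΔN = -27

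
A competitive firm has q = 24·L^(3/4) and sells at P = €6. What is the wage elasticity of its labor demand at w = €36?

ε = -4

MP_L = (3/4)·24·L^(-1/4), so P·MP_L = w gives 108·L^(-1/4) = w.
Solving, L(w) = (108/w)^(4). This is a constant-elasticity form: L ∝ w^(−4), so ε = −4.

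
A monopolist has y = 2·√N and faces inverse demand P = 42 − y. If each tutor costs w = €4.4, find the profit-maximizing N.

Marginal revenue from the inverse demand is MR = 42 − 2y.
The marginal product is MP_N = N^(-1/2).
A monopolist hires until marginal revenue product equals the wage: MR·MP_N = w.
At N, y = 2·√N. Substituting and solving: (42 − 4·√N)·N^(-1/2) = 4.4 gives N = 25.

N* = 25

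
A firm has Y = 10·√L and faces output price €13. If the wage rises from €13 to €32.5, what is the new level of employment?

L* = 4

From P·MP_L = w with MP_L = 5·L^(-1/2), the labor demand is L(w) = (65/w)^(2).
At w = 13: L = 25. At w = 32.5: L = 4.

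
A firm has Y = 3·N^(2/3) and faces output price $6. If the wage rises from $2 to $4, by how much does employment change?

From P·MP_N = w with MP_N = 2·N^(-1/3), the labor demand is N(w) = (12/w)^(3).
At w = 2: N = 216. At w = 4: N = 27.
ΔN = 27 − 216 = -189.

ΔN = -189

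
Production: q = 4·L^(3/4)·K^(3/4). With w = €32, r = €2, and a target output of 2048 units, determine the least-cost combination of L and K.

Cost minimization requires the marginal rate of technical substitution to equal the input-price ratio: MP_L/MP_K = w/r.
Here MP_L/MP_K = (3/4)·(K/L)/(3/4) = (K/L). Setting this equal to 32/2 = 16 gives K = 16L.
Substituting into q = 2048: 4·L^(3/4)·(16L)^(3/4) = 2048.
Solving, L = 16 and K = 256.

L* = 16, K* = 256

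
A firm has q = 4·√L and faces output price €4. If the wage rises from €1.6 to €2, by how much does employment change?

ΔL = -9

From P·MP_L = w with MP_L = 2·L^(-1/2), the labor demand is L(w) = (8/w)^(2).
At w = 1.6: L = 25. At w = 2: L = 16.
ΔL = 16 − 25 = -9.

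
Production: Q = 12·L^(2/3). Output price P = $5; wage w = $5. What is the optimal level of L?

MP_L = (2/3)·12·L^(-1/3) = 8·L^(-1/3).
Profit maximization for a price taker requires P·MP_L = w: 5·8·L^(-1/3) = 5.
So L^(-1/3) = 0.125, which gives L = 512.

L* = 512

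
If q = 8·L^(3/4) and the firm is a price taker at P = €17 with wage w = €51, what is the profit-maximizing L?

MP_L = (3/4)·8·L^(-1/4) = 6·L^(-1/4).
Profit maximization for a price taker requires P·MP_L = w: 17·6·L^(-1/4) = 51.
So L^(-1/4) = 0.5, which gives L = 16.

L* = 16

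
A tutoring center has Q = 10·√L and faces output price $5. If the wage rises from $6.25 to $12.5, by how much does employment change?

From P·MP_L = w with MP_L = 5·L^(-1/2), the labor demand is L(w) = (25/w)^(2).
At w = 6.25: L = 16. At w = 12.5: L = 4.
ΔL = 4 − 16 = -12.

ΔL = -12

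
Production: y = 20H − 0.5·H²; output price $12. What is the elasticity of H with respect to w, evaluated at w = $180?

ε = -3

From P·MP_H = w with MP_H = 20 − H, labor demand is H(w) = 20 − w/12.
dH/dw = −1/(12) = -1/12.
At w = 180, H = 5, so ε = (dH/dw)·(w/H) = (-1/12)·(180/5) = -3.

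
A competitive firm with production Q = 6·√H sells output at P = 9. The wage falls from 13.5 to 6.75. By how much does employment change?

ΔH = 12

From P·MP_H = w with MP_H = 3·H^(-1/2), the labor demand is H(w) = (27/w)^(2).
At w = 13.5: H = 4. At w = 6.75: H = 16.
ΔH = 16 − 4 = 12.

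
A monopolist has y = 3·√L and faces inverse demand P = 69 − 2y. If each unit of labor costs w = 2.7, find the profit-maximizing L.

L* = 25

Marginal revenue from the inverse demand is MR = 69 − 4y.
The marginal product is MP_L = 1.5·L^(-1/2).
A monopolist hires until marginal revenue product equals the wage: MR·MP_L = w.
At L, y = 3·√L. Substituting and solving: (69 − 12·√L)·1.5·L^(-1/2) = 2.7 gives L = 25.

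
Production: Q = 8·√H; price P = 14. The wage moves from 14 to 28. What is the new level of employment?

H* = 4

From P·MP_H = w with MP_H = 4·H^(-1/2), the labor demand is H(w) = (56/w)^(2).
At w = 14: H = 16. At w = 28: H = 4.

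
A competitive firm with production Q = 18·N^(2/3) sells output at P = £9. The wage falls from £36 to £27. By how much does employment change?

From P·MP_N = w with MP_N = 12·N^(-1/3), the labor demand is N(w) = (108/w)^(3).
At w = 36: N = 27. At w = 27: N = 64.
ΔN = 64 − 27 = 37.

ΔN = 37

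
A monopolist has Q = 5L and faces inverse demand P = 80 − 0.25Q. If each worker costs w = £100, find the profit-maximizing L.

L* = 24

Marginal revenue from the inverse demand is MR = 80 − 0.5Q.
The marginal product is MP_L = 5.
A monopolist hires until marginal revenue product equals the wage: MR·MP_L = w.
(80 − 2.5L)·5 = 100, so L = 24.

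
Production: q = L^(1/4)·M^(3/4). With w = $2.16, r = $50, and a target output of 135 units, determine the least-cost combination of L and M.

Cost minimization requires the marginal rate of technical substitution to equal the input-price ratio: MP_L/MP_M = w/r.
Here MP_L/MP_M = (1/4)·(M/L)/(3/4) = (1/3)·(M/L). Setting this equal to 2.16/50 = 0.0432 gives M = 0.1296L.
Substituting into q = 135: L^(1/4)·(0.1296L)^(3/4) = 135.
Solving, L = 625 and M = 81.

L* = 625, M* = 81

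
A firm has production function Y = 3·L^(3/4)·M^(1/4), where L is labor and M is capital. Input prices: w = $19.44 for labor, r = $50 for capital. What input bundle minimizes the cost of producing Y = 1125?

L* = 625, M* = 81

Cost minimization requires the marginal rate of technical substitution to equal the input-price ratio: MP_L/MP_M = w/r.
Here MP_L/MP_M = (3/4)·(M/L)/(1/4) = 3·(M/L). Setting this equal to 19.44/50 = 0.3888 gives M = 0.1296L.
Substituting into Y = 1125: 3·L^(3/4)·(0.1296L)^(1/4) = 1125.
Solving, L = 625 and M = 81.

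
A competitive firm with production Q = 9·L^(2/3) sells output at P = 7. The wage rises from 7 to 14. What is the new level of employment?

From P·MP_L = w with MP_L = 6·L^(-1/3), the labor demand is L(w) = (42/w)^(3).
At w = 7: L = 216. At w = 14: L = 27.

L* = 27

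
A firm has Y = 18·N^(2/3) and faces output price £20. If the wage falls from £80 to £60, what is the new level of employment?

From P·MP_N = w with MP_N = 12·N^(-1/3), the labor demand is N(w) = (240/w)^(3).
At w = 80: N = 27. At w = 60: N = 64.

N* = 64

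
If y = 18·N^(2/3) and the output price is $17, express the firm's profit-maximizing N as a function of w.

N(w) = 8489664/w³

MP_N = (2/3)·18·N^(-1/3) = 12·N^(-1/3).
Setting P·MP_N = w: 204·N^(-1/3) = w.
Solving for N: N^(-1/3) = w/204, so N = (204/w)^(3).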